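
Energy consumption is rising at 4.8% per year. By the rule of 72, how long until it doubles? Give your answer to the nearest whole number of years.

At 4.8%, doubling takes about 72/4.8 = 15.00 years.

15 years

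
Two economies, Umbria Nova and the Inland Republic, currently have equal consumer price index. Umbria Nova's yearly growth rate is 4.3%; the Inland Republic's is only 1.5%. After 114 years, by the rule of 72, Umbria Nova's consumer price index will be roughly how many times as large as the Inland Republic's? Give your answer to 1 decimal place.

≈ 21.6 times

Rate gap = 4.3% − 1.5% = 2.8 points.
The ratio doubles every 72/2.8 ≈ 25.71 years.
114/25.71 ≈ 4.43 doublings → ratio ≈ 2^4.43 ≈ 21.6.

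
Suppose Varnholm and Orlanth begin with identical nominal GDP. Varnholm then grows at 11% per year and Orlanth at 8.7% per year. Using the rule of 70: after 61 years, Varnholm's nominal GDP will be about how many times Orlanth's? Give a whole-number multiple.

approximately 4 times

Varnholm pulls ahead at 2.3 pp per year, so the ratio doubles every 70/2.3 ≈ 30.43 years.
In 61 years that's 2.00 doublings: 2^2.00 ≈ 4.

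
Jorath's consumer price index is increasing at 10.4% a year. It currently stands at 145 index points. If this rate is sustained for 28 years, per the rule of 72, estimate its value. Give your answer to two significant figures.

It doubles every 72/10.4 ≈ 6.92 years, so 28 years is 4.05 doublings.
2^4.05 ≈ 16.56; 145 × 16.56 ≈ 2400 index points.

≈ 2400 index points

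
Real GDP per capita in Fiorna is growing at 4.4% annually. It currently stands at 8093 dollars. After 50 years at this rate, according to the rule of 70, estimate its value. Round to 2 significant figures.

≈ 71000 dollars

Doubling time ≈ 70/4.4 = 15.91 years.
50 years is 50/15.91 ≈ 3.14 doublings, a factor of 2^3.14 ≈ 8.82.
8093 × 8.82 ≈ 71000 dollars.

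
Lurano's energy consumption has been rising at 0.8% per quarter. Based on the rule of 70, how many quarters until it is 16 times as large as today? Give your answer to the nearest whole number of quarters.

Doubling time ≈ 70/0.8 = 87.50 quarters.
Getting to 16× needs 4 doublings: 4 × 87.50 ≈ 350 quarters.

about 350 quarters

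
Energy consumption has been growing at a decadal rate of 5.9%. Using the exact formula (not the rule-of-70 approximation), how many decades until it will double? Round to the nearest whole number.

12 decades

t = ln(2) / ln(1 + 0.059) = 0.6931 / 0.057325 ≈ 12.09.
≈ 12 decades.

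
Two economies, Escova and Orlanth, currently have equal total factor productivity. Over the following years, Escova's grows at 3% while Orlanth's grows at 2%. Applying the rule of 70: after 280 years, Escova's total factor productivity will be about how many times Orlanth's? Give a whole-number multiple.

around 16 times

Escova pulls ahead at 1 pp per year, so the ratio doubles every 70/1 ≈ 70.00 years.
In 280 years that's 4.00 doublings: 2^4.00 ≈ 16.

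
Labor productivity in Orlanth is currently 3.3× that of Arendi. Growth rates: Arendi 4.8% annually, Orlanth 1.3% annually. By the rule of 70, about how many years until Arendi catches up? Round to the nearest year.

approximately 34 years

Arendi gains on Orlanth at 4.8% − 1.3% = 3.5 points a year.
At that relative rate the gap halves every 70/3.5 ≈ 20.00 years.
A 3.3× gap takes log₂(3.3) ≈ 1.72 halvings to close: 1.72 × 20.00 ≈ 34 years.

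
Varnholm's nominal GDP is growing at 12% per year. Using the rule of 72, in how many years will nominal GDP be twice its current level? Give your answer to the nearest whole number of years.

around 6 years

At 12%, doubling takes about 72/12 = 6.00 years.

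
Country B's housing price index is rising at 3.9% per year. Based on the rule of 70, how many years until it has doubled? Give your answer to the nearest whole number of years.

70/3.9 ≈ 17.95, so it doubles roughly every 18 years.

roughly 18 years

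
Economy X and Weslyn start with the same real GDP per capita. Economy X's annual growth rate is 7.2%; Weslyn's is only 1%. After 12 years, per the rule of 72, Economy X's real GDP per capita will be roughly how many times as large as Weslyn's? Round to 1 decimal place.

≈ 2.0 times

Rate gap = 7.2% − 1% = 6.2 points.
The ratio doubles every 72/6.2 ≈ 11.61 years.
12/11.61 ≈ 1.03 doublings → ratio ≈ 2^1.03 ≈ 2.0.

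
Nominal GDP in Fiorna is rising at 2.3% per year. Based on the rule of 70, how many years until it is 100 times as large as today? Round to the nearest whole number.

approximately 202 years

Doubling time ≈ 70/2.3 = 30.43 years.
100× is log₂ 100 ≈ 6.64 doublings, so ≈ 6.64 × 30.43 = 202 years.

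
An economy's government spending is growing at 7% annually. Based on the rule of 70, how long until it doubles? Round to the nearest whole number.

Doubling time ≈ 70 / 7 = 10.00 years.

about 10 years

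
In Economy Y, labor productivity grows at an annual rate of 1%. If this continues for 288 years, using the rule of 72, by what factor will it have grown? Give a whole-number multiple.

around 16 times

Doubling time ≈ 72/1 = 72.00 years.
288/72.00 ≈ 4 doublings, so about 2^4 = 16×.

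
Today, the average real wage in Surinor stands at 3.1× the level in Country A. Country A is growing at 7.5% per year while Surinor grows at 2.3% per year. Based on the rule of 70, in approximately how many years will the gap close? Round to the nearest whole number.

What matters is the difference: 5.2 pp.
Rule of 70 on the gap: the ratio halves every 70/5.2 ≈ 13.46 years.
A 3.1× gap takes log₂(3.1) ≈ 1.63 halvings to close: 1.63 × 13.46 ≈ 22 years.

roughly 22 years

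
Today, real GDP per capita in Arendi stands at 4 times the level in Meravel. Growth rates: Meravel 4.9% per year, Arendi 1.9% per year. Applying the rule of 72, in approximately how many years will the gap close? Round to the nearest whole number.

Meravel gains on Arendi at 4.9% − 1.9% = 3 points a year.
At that relative rate the gap halves every 72/3 ≈ 24.00 years.
A 4 times gap closes after 2 halvings: 2 × 24.00 ≈ 48 years.

48 years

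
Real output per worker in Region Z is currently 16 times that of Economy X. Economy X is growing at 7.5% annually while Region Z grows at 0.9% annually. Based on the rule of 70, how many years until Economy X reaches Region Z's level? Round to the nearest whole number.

Economy X gains on Region Z at 7.5% − 0.9% = 6.6 points a year.
At that relative rate the gap halves every 70/6.6 ≈ 10.61 years.
A 16 times gap closes after 4 halvings: 4 × 10.61 ≈ 42 years.

≈ 42 years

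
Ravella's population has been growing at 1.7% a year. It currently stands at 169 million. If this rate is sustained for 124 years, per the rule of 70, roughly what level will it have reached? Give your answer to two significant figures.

It doubles every 70/1.7 ≈ 41.18 years, so 124 years is 3.01 doublings.
2^3.01 ≈ 8.06; 169 × 8.06 ≈ 1400 million.

≈ 1400 million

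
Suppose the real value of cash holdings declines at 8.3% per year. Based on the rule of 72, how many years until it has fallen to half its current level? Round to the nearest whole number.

Halving time ≈ 72 / 8.3 = 8.67 → 9 years.

9 years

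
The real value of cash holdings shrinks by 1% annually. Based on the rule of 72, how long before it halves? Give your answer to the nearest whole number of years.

≈ 72 years

Falling at 1%, it halves about every 72/1 = 72.00 years.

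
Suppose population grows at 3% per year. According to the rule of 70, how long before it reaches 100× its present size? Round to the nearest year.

One doubling takes 70/3 = 23.33 years.
Reaching 100× takes log₂(100) ≈ 6.64 doublings.
6.64 × 23.33 ≈ 155 years.

around 155 years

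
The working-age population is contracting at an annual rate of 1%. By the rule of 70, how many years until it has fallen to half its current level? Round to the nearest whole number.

≈ 70 years

Halving time ≈ 70 / 1 = 70.00 → 70 years.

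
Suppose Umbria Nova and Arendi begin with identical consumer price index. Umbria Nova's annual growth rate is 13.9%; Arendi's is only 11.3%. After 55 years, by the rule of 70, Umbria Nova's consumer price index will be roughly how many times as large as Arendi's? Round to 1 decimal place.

≈ 4.1 times

Only the 2.6-point difference matters.
70/2.6 ≈ 26.92 years per doubling of the ratio; 55 years gives 2.04 doublings, so ≈ 4.1×.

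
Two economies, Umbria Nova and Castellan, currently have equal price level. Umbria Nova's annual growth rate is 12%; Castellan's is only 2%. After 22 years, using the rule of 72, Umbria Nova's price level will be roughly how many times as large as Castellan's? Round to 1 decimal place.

8.3 times

Rate gap = 12% − 2% = 10 points.
The ratio doubles every 72/10 ≈ 7.20 years.
22/7.20 ≈ 3.06 doublings → ratio ≈ 2^3.06 ≈ 8.3.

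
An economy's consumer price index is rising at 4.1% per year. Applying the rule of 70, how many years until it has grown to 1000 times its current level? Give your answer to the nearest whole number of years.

approximately 170 years

Doubling time ≈ 70/4.1 = 17.07 years.
1000× is log₂ 1000 ≈ 9.97 doublings, so ≈ 9.97 × 17.07 = 170 years.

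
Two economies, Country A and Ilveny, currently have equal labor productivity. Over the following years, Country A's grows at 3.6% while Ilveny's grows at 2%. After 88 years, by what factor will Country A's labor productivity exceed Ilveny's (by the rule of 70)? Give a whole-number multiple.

about 4 times

Rate gap = 3.6% − 2% = 1.6 points.
The ratio doubles every 70/1.6 ≈ 43.75 years.
88/43.75 ≈ 2.01 doublings → ratio ≈ 2^2.01 ≈ 4.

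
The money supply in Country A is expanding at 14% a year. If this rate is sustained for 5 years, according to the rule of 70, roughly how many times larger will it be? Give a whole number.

approximately 2 times

70/14 ≈ 5.00 years per doubling.
5 years fits 1 doubling: 2^1 = 2.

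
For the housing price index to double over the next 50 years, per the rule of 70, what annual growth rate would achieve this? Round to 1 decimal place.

70 / 50 ≈ 1.40, so about 1.4% annually.

around 1.4%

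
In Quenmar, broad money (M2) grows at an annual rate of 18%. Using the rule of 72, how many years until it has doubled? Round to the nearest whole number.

around 4 years

At 18%, doubling takes about 72/18 = 4.00 years.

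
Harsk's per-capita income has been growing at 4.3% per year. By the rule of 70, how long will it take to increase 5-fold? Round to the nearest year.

Doubling time ≈ 70/4.3 = 16.28 years.
5× is log₂ 5 ≈ 2.32 doublings, so ≈ 2.32 × 16.28 = 38 years.

approximately 38 years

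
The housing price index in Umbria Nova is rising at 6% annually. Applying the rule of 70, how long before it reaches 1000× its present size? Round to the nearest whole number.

about 116 years

One doubling takes 70/6 = 11.67 years.
1000× is log₂ 1000 ≈ 9.97 doublings, so ≈ 9.97 × 11.67 = 116 years.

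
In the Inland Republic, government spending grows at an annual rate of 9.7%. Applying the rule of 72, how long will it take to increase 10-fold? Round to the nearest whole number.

At 9.7% it doubles every 72/9.7 ≈ 7.42 years.
10× is log₂ 10 ≈ 3.32 doublings, so ≈ 3.32 × 7.42 = 25 years.

roughly 25 years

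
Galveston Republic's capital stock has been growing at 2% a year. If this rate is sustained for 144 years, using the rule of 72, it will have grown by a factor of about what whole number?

≈ 16 times

Doubling time ≈ 72/2 = 36.00 years.
144/36.00 ≈ 4 doublings, so about 2^4 = 16×.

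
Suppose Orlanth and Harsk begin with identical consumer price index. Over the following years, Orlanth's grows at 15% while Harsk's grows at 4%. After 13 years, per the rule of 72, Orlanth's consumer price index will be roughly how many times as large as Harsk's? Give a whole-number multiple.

approximately 4 times

Only the 11-point difference matters.
72/11 ≈ 6.55 years per doubling of the ratio; 13 years gives 1.98 doublings, so ≈ 4×.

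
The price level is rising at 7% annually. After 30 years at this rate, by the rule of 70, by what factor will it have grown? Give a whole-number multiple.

about 8 times

At 7% one doubling takes ≈ 10.00 years; 30 years is 3 of them, so ×8.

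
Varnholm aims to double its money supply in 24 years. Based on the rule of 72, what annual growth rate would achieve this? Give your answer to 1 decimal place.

72 / 24 ≈ 3.00, so about 3.0% annually.

approximately 3.0%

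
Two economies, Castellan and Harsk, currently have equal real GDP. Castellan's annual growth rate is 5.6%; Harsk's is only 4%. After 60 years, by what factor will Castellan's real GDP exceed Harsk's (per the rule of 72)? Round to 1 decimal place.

≈ 2.5 times

Rate gap = 5.6% − 4% = 1.6 points.
The ratio doubles every 72/1.6 ≈ 45.00 years.
60/45.00 ≈ 1.33 doublings → ratio ≈ 2^1.33 ≈ 2.5.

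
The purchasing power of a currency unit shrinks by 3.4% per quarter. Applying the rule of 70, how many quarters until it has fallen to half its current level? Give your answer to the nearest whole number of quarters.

The rule works in reverse for decay: 70/3.4 ≈ 20.59 quarters to halve.

roughly 21 quarters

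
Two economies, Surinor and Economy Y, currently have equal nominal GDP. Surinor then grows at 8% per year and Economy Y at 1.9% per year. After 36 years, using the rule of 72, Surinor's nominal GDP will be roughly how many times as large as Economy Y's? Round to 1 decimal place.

8.3 times

Only the 6.1-point difference matters.
72/6.1 ≈ 11.80 years per doubling of the ratio; 36 years gives 3.05 doublings, so ≈ 8.3×.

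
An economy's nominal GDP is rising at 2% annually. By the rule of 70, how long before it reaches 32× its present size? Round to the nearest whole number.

around 175 years

One doubling takes 70/2 = 35.00 years.
32 = 2^5, so 5 doublings → 175 years.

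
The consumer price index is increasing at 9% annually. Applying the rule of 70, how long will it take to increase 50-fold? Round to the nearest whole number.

44 years

At 9% it doubles every 70/9 ≈ 7.78 years.
Reaching 50× takes log₂(50) ≈ 5.64 doublings.
5.64 × 7.78 ≈ 44 years.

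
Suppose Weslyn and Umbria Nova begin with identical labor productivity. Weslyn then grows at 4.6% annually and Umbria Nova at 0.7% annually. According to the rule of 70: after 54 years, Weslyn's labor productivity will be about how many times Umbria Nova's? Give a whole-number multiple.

Rate gap = 4.6% − 0.7% = 3.9 points.
The ratio doubles every 70/3.9 ≈ 17.95 years.
54/17.95 ≈ 3.01 doublings → ratio ≈ 2^3.01 ≈ 8.

approximately 8 times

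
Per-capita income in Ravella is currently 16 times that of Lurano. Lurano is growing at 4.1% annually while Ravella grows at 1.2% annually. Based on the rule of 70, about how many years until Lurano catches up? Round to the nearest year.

The growth-rate gap is 4.1% − 1.2% = 2.9 percentage points.
So the ratio between them halves every 70/2.9 ≈ 24.14 years.
A 16 times gap closes after 4 halvings: 4 × 24.14 ≈ 97 years.

roughly 97 years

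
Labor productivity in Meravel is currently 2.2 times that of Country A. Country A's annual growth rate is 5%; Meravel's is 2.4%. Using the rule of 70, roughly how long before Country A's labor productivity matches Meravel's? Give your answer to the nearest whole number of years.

Country A gains on Meravel at 5% − 2.4% = 2.6 points a year.
At that relative rate the gap halves every 70/2.6 ≈ 26.92 years.
A 2.2 times gap takes log₂(2.2) ≈ 1.14 halvings to close: 1.14 × 26.92 ≈ 31 years.

31 years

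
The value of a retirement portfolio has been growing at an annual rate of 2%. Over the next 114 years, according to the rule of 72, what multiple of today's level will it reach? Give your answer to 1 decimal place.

Doubling time ≈ 72/2 = 36.00 years.
114 years / 36.00 ≈ 3.17 doublings → factor 2^3.17 ≈ 9.0.

roughly 9.0 times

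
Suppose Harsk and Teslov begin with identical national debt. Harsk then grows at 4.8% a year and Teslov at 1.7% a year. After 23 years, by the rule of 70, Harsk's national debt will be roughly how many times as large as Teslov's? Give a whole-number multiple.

Harsk pulls ahead at 3.1 pp per year, so the ratio doubles every 70/3.1 ≈ 22.58 years.
In 23 years that's 1.02 doublings: 2^1.02 ≈ 2.

roughly 2 times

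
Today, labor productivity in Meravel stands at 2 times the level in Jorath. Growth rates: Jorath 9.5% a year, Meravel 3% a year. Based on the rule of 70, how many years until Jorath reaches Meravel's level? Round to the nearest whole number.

roughly 11 years

Jorath gains on Meravel at 9.5% − 3% = 6.5 points a year.
At that relative rate the gap halves every 70/6.5 ≈ 10.77 years.
A 2 times gap closes after 1 halving: 1 × 10.77 ≈ 11 years.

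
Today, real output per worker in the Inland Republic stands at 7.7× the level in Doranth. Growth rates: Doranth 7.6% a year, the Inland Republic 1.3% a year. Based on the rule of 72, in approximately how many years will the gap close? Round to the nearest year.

≈ 34 years

What matters is the difference: 6.3 pp.
Rule of 72 on the gap: the ratio halves every 72/6.3 ≈ 11.43 years.
A 7.7× gap takes log₂(7.7) ≈ 2.94 halvings to close: 2.94 × 11.43 ≈ 34 years.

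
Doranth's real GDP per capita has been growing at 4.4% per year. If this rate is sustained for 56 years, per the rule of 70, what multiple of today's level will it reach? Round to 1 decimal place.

around 11.5 times

Doubles every ≈ 15.91 years (70/4.4).
56 years is 3.52 doublings; 2^3.52 ≈ 11.5×.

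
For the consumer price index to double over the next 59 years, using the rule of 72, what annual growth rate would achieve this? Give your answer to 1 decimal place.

roughly 1.2%

72 / 59 ≈ 1.22, so about 1.2% annually.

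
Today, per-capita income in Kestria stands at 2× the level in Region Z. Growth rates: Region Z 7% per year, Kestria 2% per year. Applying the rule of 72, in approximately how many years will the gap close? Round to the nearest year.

≈ 14 years

The growth-rate gap is 7% − 2% = 5 percentage points.
So the ratio between them halves every 72/5 ≈ 14.40 years.
A 2× gap closes after 1 halving: 1 × 14.40 ≈ 14 years.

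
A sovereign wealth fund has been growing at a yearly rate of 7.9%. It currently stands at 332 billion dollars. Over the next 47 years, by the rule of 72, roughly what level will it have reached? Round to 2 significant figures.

It doubles every 72/7.9 ≈ 9.11 years, so 47 years is 5.16 doublings.
2^5.16 ≈ 35.75; 332 × 35.75 ≈ 12000 billion dollars.

roughly 12000 billion dollars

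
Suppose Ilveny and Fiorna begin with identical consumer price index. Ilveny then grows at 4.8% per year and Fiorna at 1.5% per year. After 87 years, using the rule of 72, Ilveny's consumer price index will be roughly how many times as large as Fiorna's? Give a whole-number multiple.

Only the 3.3-point difference matters.
72/3.3 ≈ 21.82 years per doubling of the ratio; 87 years gives 3.99 doublings, so ≈ 16×.

approximately 16 times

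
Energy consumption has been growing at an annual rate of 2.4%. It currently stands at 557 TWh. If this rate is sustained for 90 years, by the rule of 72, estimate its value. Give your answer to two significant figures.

It doubles every 72/2.4 ≈ 30.00 years, so 90 years is 3.00 doublings.
2^3.00 ≈ 8.00; 557 × 8.00 ≈ 4500 TWh.

roughly 4500 TWh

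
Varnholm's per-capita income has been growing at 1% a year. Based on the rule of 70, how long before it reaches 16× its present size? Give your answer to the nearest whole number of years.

about 280 years

One doubling takes 70/1 = 70.00 years.
Getting to 16× needs 4 doublings: 4 × 70.00 ≈ 280 years.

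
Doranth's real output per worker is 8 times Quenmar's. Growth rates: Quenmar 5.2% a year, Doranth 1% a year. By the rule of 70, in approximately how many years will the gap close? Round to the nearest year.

The growth-rate gap is 5.2% − 1% = 4.2 percentage points.
So the ratio between them halves every 70/4.2 ≈ 16.67 years.
An 8 times gap closes after 3 halvings: 3 × 16.67 ≈ 50 years.

50 years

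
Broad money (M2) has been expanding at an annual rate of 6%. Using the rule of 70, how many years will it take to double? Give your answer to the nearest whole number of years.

about 12 years

70/6 ≈ 11.67, so it doubles roughly every 12 years.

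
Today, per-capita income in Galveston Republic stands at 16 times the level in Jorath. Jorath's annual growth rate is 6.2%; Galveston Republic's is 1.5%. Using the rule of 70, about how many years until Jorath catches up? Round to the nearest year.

approximately 60 years

Jorath gains on Galveston Republic at 6.2% − 1.5% = 4.7 points a year.
At that relative rate the gap halves every 70/4.7 ≈ 14.89 years.
A 16 times gap closes after 4 halvings: 4 × 14.89 ≈ 60 years.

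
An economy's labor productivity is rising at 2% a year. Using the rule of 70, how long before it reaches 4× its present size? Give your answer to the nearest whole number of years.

70 years

Doubling time ≈ 70/2 = 35.00 years.
4× is 2 doublings, so 2 × 35.00 ≈ 70 years.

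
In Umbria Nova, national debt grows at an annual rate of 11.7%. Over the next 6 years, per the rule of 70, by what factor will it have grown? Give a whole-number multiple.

about 2 times

Doubling time ≈ 70/11.7 = 5.98 years.
6/5.98 ≈ 1 doubling, so about 2^1 = 2×.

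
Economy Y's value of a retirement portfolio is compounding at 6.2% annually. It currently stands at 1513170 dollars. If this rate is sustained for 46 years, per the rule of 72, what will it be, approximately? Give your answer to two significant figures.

It doubles every 72/6.2 ≈ 11.61 years, so 46 years is 3.96 doublings.
2^3.96 ≈ 15.56; 1513170 × 15.56 ≈ 24000000 dollars.

approximately 24000000 dollars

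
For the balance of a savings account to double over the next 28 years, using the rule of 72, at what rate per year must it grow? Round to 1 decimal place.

72 / 28 ≈ 2.57, so about 2.6% per year.

about 2.6%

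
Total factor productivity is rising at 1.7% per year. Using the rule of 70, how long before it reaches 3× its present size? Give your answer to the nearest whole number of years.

roughly 65 years

At 1.7% it doubles every 70/1.7 ≈ 41.18 years.
3× is log₂ 3 ≈ 1.58 doublings, so ≈ 1.58 × 41.18 = 65 years.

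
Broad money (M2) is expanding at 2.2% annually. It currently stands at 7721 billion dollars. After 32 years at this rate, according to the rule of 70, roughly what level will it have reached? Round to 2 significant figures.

Doubling time ≈ 70/2.2 = 31.82 years.
32 years is 32/31.82 ≈ 1.01 doublings, a factor of 2^1.01 ≈ 2.01.
7721 × 2.01 ≈ 16000 billion dollars.

approximately 16000 billion dollars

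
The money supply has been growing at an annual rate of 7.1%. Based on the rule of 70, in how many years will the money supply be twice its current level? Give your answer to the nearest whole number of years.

At 7.1%, doubling takes about 70/7.1 = 9.86 years.

approximately 10 years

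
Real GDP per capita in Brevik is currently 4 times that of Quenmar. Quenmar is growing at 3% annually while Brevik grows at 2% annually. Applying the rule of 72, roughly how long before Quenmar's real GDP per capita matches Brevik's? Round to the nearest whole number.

What matters is the difference: 1 pp.
Rule of 72 on the gap: the ratio halves every 72/1 ≈ 72.00 years.
A 4 times gap closes after 2 halvings: 2 × 72.00 ≈ 144 years.

about 144 years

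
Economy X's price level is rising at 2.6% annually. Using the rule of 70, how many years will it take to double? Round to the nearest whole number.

Doubling time ≈ 70 / 2.6 = 26.92 years.

27 years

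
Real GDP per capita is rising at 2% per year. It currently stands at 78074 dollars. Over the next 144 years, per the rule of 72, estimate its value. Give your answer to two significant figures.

≈ 1200000 dollars

Doubling time ≈ 72/2 = 36.00 years.
144 years is 144/36.00 ≈ 4.00 doublings, a factor of 2^4.00 ≈ 16.00.
78074 × 16.00 ≈ 1200000 dollars.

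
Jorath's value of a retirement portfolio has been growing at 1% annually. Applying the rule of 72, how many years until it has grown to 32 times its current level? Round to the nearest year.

≈ 360 years

Doubling time ≈ 72/1 = 72.00 years.
Getting to 32× needs 5 doublings: 5 × 72.00 ≈ 360 years.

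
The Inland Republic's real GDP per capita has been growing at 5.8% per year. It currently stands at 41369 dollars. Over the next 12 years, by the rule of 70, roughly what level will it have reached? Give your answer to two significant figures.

Doubling time ≈ 70/5.8 = 12.07 years.
12 years is 12/12.07 ≈ 0.99 doublings, a factor of 2^0.99 ≈ 1.99.
41369 × 1.99 ≈ 82000 dollars.

approximately 82000 dollars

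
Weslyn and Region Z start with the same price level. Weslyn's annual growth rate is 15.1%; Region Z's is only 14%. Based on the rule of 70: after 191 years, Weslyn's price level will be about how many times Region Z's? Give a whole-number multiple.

Rate gap = 15.1% − 14% = 1.1 points.
The ratio doubles every 70/1.1 ≈ 63.64 years.
191/63.64 ≈ 3.00 doublings → ratio ≈ 2^3.00 ≈ 8.

roughly 8 times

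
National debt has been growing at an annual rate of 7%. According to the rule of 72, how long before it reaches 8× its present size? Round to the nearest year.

Doubling time ≈ 72/7 = 10.29 years.
8× is 3 doublings, so 3 × 10.29 ≈ 31 years.

about 31 years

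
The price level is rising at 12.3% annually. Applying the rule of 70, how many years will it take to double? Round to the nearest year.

≈ 6 years

70/12.3 ≈ 5.69, so it doubles roughly every 6 years.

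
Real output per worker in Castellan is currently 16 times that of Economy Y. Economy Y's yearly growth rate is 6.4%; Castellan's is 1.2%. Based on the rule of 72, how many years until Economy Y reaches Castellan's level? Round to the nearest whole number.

What matters is the difference: 5.2 pp.
Rule of 72 on the gap: the ratio halves every 72/5.2 ≈ 13.85 years.
A 16 times gap closes after 4 halvings: 4 × 13.85 ≈ 55 years.

55 years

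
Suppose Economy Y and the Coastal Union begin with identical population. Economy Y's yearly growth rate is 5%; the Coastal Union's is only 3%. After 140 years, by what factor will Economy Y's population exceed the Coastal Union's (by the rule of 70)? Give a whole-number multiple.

16 times

Economy Y pulls ahead at 2 pp per year, so the ratio doubles every 70/2 ≈ 35.00 years.
In 140 years that's 4.00 doublings: 2^4.00 ≈ 16.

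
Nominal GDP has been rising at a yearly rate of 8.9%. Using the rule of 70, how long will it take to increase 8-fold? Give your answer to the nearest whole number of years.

approximately 24 years

At 8.9% it doubles every 70/8.9 ≈ 7.87 years.
Getting to 8× needs 3 doublings: 3 × 7.87 ≈ 24 years.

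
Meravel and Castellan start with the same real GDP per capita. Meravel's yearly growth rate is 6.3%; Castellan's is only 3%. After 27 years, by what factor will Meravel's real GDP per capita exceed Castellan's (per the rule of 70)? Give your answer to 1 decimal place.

Meravel pulls ahead at 3.3 pp per year, so the ratio doubles every 70/3.3 ≈ 21.21 years.
In 27 years that's 1.27 doublings: 2^1.27 ≈ 2.4.

2.4 times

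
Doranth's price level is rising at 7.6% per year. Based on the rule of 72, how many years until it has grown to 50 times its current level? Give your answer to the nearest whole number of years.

53 years

At 7.6% it doubles every 72/7.6 ≈ 9.47 years.
50× is log₂ 50 ≈ 5.64 doublings, so ≈ 5.64 × 9.47 = 53 years.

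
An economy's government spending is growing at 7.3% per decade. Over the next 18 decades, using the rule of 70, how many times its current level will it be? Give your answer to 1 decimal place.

around 3.7 times

Doubles every ≈ 9.59 decades (70/7.3).
18 decades is 1.88 doublings; 2^1.88 ≈ 3.7×.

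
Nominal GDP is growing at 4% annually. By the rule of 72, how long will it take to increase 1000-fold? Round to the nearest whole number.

At 4% it doubles every 72/4 ≈ 18.00 years.
Reaching 1000× takes log₂(1000) ≈ 9.97 doublings.
9.97 × 18.00 ≈ 179 years.

about 179 years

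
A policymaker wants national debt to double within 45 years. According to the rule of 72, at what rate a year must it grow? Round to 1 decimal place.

72 / 45 ≈ 1.60, so about 1.6% a year.

around 1.6% a year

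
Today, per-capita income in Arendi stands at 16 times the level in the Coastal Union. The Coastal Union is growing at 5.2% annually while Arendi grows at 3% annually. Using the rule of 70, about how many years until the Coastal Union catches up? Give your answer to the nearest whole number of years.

127 years

The growth-rate gap is 5.2% − 3% = 2.2 percentage points.
So the ratio between them halves every 70/2.2 ≈ 31.82 years.
A 16 times gap closes after 4 halvings: 4 × 31.82 ≈ 127 years.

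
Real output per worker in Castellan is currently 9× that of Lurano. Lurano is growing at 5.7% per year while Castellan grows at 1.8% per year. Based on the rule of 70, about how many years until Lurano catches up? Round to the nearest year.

Lurano gains on Castellan at 5.7% − 1.8% = 3.9 points a year.
At that relative rate the gap halves every 70/3.9 ≈ 17.95 years.
A 9× gap takes log₂(9) ≈ 3.17 halvings to close: 3.17 × 17.95 ≈ 57 years.

roughly 57 years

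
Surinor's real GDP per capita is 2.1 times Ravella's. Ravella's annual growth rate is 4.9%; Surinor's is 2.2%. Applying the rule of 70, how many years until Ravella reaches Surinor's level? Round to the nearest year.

roughly 28 years

Ravella gains on Surinor at 4.9% − 2.2% = 2.7 points a year.
At that relative rate the gap halves every 70/2.7 ≈ 25.93 years.
A 2.1 times gap takes log₂(2.1) ≈ 1.07 halvings to close: 1.07 × 25.93 ≈ 28 years.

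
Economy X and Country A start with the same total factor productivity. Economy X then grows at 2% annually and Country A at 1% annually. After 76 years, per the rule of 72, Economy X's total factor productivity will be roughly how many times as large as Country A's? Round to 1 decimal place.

Rate gap = 2% − 1% = 1 point.
The ratio doubles every 72/1 ≈ 72.00 years.
76/72.00 ≈ 1.06 doublings → ratio ≈ 2^1.06 ≈ 2.1.

roughly 2.1 times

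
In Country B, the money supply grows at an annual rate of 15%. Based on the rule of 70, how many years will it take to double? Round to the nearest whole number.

≈ 5 years

70/15 ≈ 4.67, so it doubles roughly every 5 years.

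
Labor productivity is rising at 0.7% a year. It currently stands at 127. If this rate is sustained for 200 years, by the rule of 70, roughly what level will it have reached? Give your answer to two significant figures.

around 510

Doubling time ≈ 70/0.7 = 100.00 years.
200 years is 200/100.00 ≈ 2.00 doublings, a factor of 2^2.00 ≈ 4.00.
127 × 4.00 ≈ 510.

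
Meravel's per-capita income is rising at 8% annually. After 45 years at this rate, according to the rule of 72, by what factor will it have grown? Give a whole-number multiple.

Doubling time ≈ 72/8 = 9.00 years.
45/9.00 ≈ 5 doublings, so about 2^5 = 32×.

around 32 times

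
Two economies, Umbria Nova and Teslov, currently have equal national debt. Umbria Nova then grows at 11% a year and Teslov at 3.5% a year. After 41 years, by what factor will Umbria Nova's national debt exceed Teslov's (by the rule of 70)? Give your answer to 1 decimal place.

about 21.0 times

Rate gap = 11% − 3.5% = 7.5 points.
The ratio doubles every 70/7.5 ≈ 9.33 years.
41/9.33 ≈ 4.39 doublings → ratio ≈ 2^4.39 ≈ 21.0.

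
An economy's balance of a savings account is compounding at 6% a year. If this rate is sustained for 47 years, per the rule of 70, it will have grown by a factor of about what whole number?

Doubling time ≈ 70/6 = 11.67 years.
47/11.67 ≈ 4 doublings, so about 2^4 = 16×.

roughly 16 times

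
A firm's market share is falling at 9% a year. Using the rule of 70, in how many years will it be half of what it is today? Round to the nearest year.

The rule works in reverse for decay: 70/9 ≈ 7.78 years to halve.

roughly 8 years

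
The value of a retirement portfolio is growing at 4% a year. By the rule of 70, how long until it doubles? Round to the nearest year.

18 years

At 4%, doubling takes about 70/4 = 17.50 years.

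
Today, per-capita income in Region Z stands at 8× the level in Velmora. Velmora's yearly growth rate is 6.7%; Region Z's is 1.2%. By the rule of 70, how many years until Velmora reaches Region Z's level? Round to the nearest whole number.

38 years

Velmora gains on Region Z at 6.7% − 1.2% = 5.5 points a year.
At that relative rate the gap halves every 70/5.5 ≈ 12.73 years.
An 8× gap closes after 3 halvings: 3 × 12.73 ≈ 38 years.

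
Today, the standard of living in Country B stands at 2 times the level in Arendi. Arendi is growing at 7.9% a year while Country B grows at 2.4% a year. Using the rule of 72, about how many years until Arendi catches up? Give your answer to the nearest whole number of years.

roughly 13 years

What matters is the difference: 5.5 pp.
Rule of 72 on the gap: the ratio halves every 72/5.5 ≈ 13.09 years.
A 2 times gap closes after 1 halving: 1 × 13.09 ≈ 13 years.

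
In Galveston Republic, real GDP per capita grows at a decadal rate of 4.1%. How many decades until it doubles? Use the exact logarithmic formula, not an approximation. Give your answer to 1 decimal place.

t = ln(2) / ln(1 + 0.041) = 0.6931 / 0.040182 ≈ 17.25.

17.3 decades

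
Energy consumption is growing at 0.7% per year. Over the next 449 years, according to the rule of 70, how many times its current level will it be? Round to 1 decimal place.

≈ 22.5 times

Doubles every ≈ 100.00 years (70/0.7).
449 years is 4.49 doublings; 2^4.49 ≈ 22.5×.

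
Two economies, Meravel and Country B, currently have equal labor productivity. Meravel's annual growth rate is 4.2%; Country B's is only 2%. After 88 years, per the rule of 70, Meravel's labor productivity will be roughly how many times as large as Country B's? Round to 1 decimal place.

Rate gap = 4.2% − 2% = 2.2 points.
The ratio doubles every 70/2.2 ≈ 31.82 years.
88/31.82 ≈ 2.77 doublings → ratio ≈ 2^2.77 ≈ 6.8.

roughly 6.8 times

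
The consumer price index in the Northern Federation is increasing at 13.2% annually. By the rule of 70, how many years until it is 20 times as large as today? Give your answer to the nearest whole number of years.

At 13.2% it doubles every 70/13.2 ≈ 5.30 years.
Reaching 20× takes log₂(20) ≈ 4.32 doublings.
4.32 × 5.30 ≈ 23 years.

23 years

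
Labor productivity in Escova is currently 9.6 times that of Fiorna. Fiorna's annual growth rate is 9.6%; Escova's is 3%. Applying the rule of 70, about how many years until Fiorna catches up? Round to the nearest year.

What matters is the difference: 6.6 pp.
Rule of 70 on the gap: the ratio halves every 70/6.6 ≈ 10.61 years.
A 9.6 times gap takes log₂(9.6) ≈ 3.26 halvings to close: 3.26 × 10.61 ≈ 35 years.

roughly 35 years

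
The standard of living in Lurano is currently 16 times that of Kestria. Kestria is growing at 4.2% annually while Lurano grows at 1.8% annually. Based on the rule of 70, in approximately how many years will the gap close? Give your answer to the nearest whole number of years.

The growth-rate gap is 4.2% − 1.8% = 2.4 percentage points.
So the ratio between them halves every 70/2.4 ≈ 29.17 years.
A 16 times gap closes after 4 halvings: 4 × 29.17 ≈ 117 years.

≈ 117 years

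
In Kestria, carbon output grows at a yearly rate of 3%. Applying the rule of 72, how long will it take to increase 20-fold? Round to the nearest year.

104 years

One doubling takes 72/3 = 24.00 years.
20× is log₂ 20 ≈ 4.32 doublings, so ≈ 4.32 × 24.00 = 104 years.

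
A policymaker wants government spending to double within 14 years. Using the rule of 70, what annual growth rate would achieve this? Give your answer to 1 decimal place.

5.0%

70 / 14 ≈ 5.00, so about 5.0% annually.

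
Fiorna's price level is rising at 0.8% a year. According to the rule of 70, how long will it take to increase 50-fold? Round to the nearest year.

around 494 years

One doubling takes 70/0.8 = 87.50 years.
Reaching 50× takes log₂(50) ≈ 5.64 doublings.
5.64 × 87.50 ≈ 494 years.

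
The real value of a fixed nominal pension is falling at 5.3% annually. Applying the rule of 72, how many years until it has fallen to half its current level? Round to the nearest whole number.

roughly 14 years

Halving time ≈ 72 / 5.3 = 13.58 → 14 years.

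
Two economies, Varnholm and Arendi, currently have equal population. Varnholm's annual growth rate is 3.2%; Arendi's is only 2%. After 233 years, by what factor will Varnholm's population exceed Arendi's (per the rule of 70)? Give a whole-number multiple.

16 times

Rate gap = 3.2% − 2% = 1.2 points.
The ratio doubles every 70/1.2 ≈ 58.33 years.
233/58.33 ≈ 3.99 doublings → ratio ≈ 2^3.99 ≈ 16.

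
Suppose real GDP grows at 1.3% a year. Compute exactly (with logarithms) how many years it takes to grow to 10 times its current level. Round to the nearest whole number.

178 years

t = ln(10) / ln(1 + 0.013) = 2.3026 / 0.012916 ≈ 178.28.
≈ 178 years.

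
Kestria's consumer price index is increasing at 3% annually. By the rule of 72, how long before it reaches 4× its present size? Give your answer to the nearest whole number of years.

One doubling takes 72/3 = 24.00 years.
4× is 2 doublings, so 2 × 24.00 ≈ 48 years.

≈ 48 years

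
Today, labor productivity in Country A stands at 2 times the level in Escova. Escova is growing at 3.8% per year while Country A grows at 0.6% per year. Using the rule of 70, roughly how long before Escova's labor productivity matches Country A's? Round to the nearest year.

around 22 years

Escova gains on Country A at 3.8% − 0.6% = 3.2 points a year.
At that relative rate the gap halves every 70/3.2 ≈ 21.88 years.
A 2 times gap closes after 1 halving: 1 × 21.88 ≈ 22 years.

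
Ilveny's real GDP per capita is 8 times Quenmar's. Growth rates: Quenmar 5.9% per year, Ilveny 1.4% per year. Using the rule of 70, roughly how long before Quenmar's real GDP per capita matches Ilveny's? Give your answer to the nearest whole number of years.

47 years

The growth-rate gap is 5.9% − 1.4% = 4.5 percentage points.
So the ratio between them halves every 70/4.5 ≈ 15.56 years.
An 8 times gap closes after 3 halvings: 3 × 15.56 ≈ 47 years.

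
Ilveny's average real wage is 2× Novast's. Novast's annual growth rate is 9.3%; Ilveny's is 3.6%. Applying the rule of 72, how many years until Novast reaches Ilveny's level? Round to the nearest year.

Novast gains on Ilveny at 9.3% − 3.6% = 5.7 points a year.
At that relative rate the gap halves every 72/5.7 ≈ 12.63 years.
A 2× gap closes after 1 halving: 1 × 12.63 ≈ 13 years.

roughly 13 years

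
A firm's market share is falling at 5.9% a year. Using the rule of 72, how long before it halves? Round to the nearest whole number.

Falling at 5.9%, it halves about every 72/5.9 = 12.20 years.

≈ 12 years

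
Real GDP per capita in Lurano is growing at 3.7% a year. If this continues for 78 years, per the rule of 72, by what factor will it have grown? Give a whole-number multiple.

Doubling time ≈ 72/3.7 = 19.46 years.
78/19.46 ≈ 4 doublings, so about 2^4 = 16×.

approximately 16 times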